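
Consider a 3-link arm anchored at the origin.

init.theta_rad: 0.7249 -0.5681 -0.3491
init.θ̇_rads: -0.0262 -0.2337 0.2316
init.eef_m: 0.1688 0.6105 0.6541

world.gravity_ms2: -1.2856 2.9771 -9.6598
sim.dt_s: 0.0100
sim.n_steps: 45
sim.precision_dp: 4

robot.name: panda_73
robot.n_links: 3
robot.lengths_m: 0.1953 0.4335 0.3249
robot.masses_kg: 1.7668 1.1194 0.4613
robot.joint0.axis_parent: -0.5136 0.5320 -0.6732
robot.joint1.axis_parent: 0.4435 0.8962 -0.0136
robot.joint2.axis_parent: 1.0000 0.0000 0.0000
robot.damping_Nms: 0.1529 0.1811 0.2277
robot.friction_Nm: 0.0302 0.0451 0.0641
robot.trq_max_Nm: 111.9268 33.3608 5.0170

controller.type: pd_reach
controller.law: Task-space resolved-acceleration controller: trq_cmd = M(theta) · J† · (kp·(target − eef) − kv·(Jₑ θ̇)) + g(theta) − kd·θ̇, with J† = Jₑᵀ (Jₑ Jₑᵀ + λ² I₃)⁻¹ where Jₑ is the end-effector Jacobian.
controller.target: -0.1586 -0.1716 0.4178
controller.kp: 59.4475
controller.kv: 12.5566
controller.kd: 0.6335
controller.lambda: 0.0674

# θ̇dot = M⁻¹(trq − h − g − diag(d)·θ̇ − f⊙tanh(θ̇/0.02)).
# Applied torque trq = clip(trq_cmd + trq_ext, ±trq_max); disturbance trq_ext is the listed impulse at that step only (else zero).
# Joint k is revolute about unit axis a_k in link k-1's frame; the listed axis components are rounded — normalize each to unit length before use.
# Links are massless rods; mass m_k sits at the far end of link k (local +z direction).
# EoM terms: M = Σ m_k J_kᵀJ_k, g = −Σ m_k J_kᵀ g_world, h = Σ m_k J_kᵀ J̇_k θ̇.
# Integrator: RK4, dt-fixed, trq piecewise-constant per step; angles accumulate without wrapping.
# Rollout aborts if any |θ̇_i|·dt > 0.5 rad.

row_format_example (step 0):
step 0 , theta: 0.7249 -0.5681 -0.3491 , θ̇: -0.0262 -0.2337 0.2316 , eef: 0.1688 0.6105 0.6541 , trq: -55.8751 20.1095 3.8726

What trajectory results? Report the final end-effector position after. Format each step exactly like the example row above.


step 1 , theta: 0.7183 -0.5652 -0.3618 , θ̇: -1.2817 0.8117 -2.7186 , eef: 0.1665 0.6098 0.6542 , trq: -51.2928 18.6041 5.0170
step 2 , theta: 0.7004 -0.5530 -0.3984 , θ̇: -2.2886 1.6215 -4.5498 , eef: 0.1625 0.6062 0.6553 , trq: -45.9900 17.0943 5.0170
step 3 , theta: 0.6734 -0.5335 -0.4500 , θ̇: -3.1187 2.2726 -5.7345 , eef: 0.1566 0.5996 0.6580 , trq: -39.7850 15.4509 5.0170
step 4 , theta: 0.6390 -0.5083 -0.5101 , θ̇: -3.7645 2.7597 -6.2721 , eef: 0.1488 0.5897 0.6624 , trq: -32.9380 13.7154 5.0170
step 5 , theta: 0.5990 -0.4791 -0.5726 , θ̇: -4.2273 3.0842 -6.2038 , eef: 0.1389 0.5768 0.6687 , trq: -26.1229 12.0577 4.1487
step 6 , theta: 0.5550 -0.4471 -0.6332 , θ̇: -4.5704 3.3079 -5.9229 , eef: 0.1273 0.5611 0.6768 , trq: -19.9593 10.6278 3.2062
step 7 , theta: 0.5081 -0.4133 -0.6906 , θ̇: -4.8206 3.4538 -5.5419 , eef: 0.1141 0.5430 0.6864 , trq: -14.6293 9.4610 2.3478
step 8 , theta: 0.4590 -0.3784 -0.7439 , θ̇: -4.9975 3.5382 -5.1174 , eef: 0.0998 0.5228 0.6969 , trq: -10.1380 8.5427 1.5999
step 9 , theta: 0.4085 -0.3428 -0.7929 , θ̇: -5.1171 3.5747 -4.6880 , eef: 0.0846 0.5010 0.7078 , trq: -6.4127 7.8382 0.9715
step 10 , theta: 0.3569 -0.3071 -0.8377 , θ̇: -5.1920 3.5744 -4.2776 , eef: 0.0688 0.4779 0.7188 , trq: -3.3533 7.3069 0.4596
step 11 , theta: 0.3048 -0.2715 -0.8785 , θ̇: -5.2317 3.5457 -3.8990 , eef: 0.0526 0.4538 0.7296 , trq: -0.8570 6.9106 0.0546
step 12 , theta: 0.2525 -0.2363 -0.9158 , θ̇: -5.2433 3.4956 -3.5579 , eef: 0.0364 0.4288 0.7398 , trq: 1.1692 6.6161 -0.2560
step 13 , theta: 0.2001 -0.2016 -0.9498 , θ̇: -5.2320 3.4294 -3.2558 , eef: 0.0201 0.4034 0.7493 , trq: 2.8060 6.3962 -0.4855
step 14 , theta: 0.1480 -0.1677 -0.9810 , θ̇: -5.2018 3.3513 -2.9914 , eef: 0.0041 0.3775 0.7579 , trq: 4.1209 6.2291 -0.6468
step 15 , theta: 0.0962 -0.1347 -1.0097 , θ̇: -5.1558 3.2650 -2.7621 , eef: -0.0115 0.3516 0.7656 , trq: 5.1698 6.0980 -0.7515
step 16 , theta: 0.0449 -0.1025 -1.0363 , θ̇: -5.0964 3.1732 -2.5646 , eef: -0.0267 0.3256 0.7721 , trq: 5.9986 5.9899 -0.8100
step 17 , theta: -0.0057 -0.0712 -1.0611 , θ̇: -5.0256 3.0781 -2.3955 , eef: -0.0413 0.2997 0.7776 , trq: 6.6452 5.8950 -0.8312
step 18 , theta: -0.0555 -0.0409 -1.0843 , θ̇: -4.9451 2.9817 -2.2513 , eef: -0.0552 0.2741 0.7820 , trq: 7.1405 5.8062 -0.8228
step 19 , theta: -0.1045 -0.0116 -1.1061 , θ̇: -4.8562 2.8855 -2.1289 , eef: -0.0685 0.2489 0.7854 , trq: 7.5102 5.7183 -0.7911
step 20 , theta: -0.1526 0.0168 -1.1269 , θ̇: -4.7601 2.7906 -2.0252 , eef: -0.0811 0.2242 0.7877 , trq: 7.7754 5.6278 -0.7415
step 21 , theta: -0.1997 0.0442 -1.1466 , θ̇: -4.6579 2.6978 -1.9376 , eef: -0.0929 0.2001 0.7890 , trq: 7.9537 5.5321 -0.6783
step 22 , theta: -0.2457 0.0707 -1.1656 , θ̇: -4.5506 2.6080 -1.8638 , eef: -0.1040 0.1766 0.7894 , trq: 8.0596 5.4298 -0.6054
step 23 , theta: -0.2907 0.0963 -1.1839 , θ̇: -4.4391 2.5217 -1.8015 , eef: -0.1143 0.1538 0.7889 , trq: 8.1055 5.3202 -0.5256
step 24 , theta: -0.3345 0.1211 -1.2016 , θ̇: -4.3242 2.4390 -1.7490 , eef: -0.1239 0.1318 0.7877 , trq: 8.1017 5.2029 -0.4413
step 25 , theta: -0.3772 0.1451 -1.2189 , θ̇: -4.2067 2.3604 -1.7047 , eef: -0.1327 0.1106 0.7857 , trq: 8.0567 5.0781 -0.3545
step 26 , theta: -0.4186 0.1683 -1.2357 , θ̇: -4.0872 2.2858 -1.6673 , eef: -0.1407 0.0902 0.7831 , trq: 7.9780 4.9461 -0.2668
step 27 , theta: -0.4589 0.1908 -1.2522 , θ̇: -3.9663 2.2152 -1.6354 , eef: -0.1481 0.0707 0.7800 , trq: 7.8716 4.8075 -0.1794
step 28 , theta: -0.4979 0.2127 -1.2684 , θ̇: -3.8447 2.1487 -1.6081 , eef: -0.1548 0.0520 0.7763 , trq: 7.7430 4.6631 -0.0932
step 29 , theta: -0.5358 0.2338 -1.2843 , θ̇: -3.7228 2.0860 -1.5846 , eef: -0.1608 0.0341 0.7722 , trq: 7.5965 4.5136 -0.0089
step 30 , theta: -0.5724 0.2544 -1.3001 , θ̇: -3.6012 2.0271 -1.5640 , eef: -0.1662 0.0172 0.7677 , trq: 7.4359 4.3598 0.0728
step 31 , theta: -0.6078 0.2744 -1.3156 , θ̇: -3.4801 1.9716 -1.5458 , eef: -0.1710 0.0011 0.7629 , trq: 7.2645 4.2026 0.1516
step 32 , theta: -0.6420 0.2938 -1.3309 , θ̇: -3.3601 1.9194 -1.5293 , eef: -0.1753 -0.0142 0.7578 , trq: 7.0850 4.0428 0.2272
step 33 , theta: -0.6750 0.3127 -1.3462 , θ̇: -3.2414 1.8702 -1.5143 , eef: -0.1791 -0.0286 0.7525 , trq: 6.8997 3.8812 0.2994
step 34 , theta: -0.7068 0.3312 -1.3612 , θ̇: -3.1243 1.8238 -1.5002 , eef: -0.1823 -0.0422 0.7471 , trq: 6.7105 3.7185 0.3681
step 35 , theta: -0.7375 0.3492 -1.3761 , θ̇: -3.0089 1.7799 -1.4868 , eef: -0.1852 -0.0550 0.7415 , trq: 6.5193 3.5553 0.4334
step 36 , theta: -0.7670 0.3668 -1.3909 , θ̇: -2.8956 1.7382 -1.4739 , eef: -0.1876 -0.0670 0.7358 , trq: 6.3273 3.3924 0.4951
step 37 , theta: -0.7954 0.3840 -1.4056 , θ̇: -2.7845 1.6986 -1.4612 , eef: -0.1896 -0.0783 0.7300 , trq: 6.1358 3.2302 0.5534
step 38 , theta: -0.8227 0.4008 -1.4201 , θ̇: -2.6757 1.6608 -1.4486 , eef: -0.1912 -0.0888 0.7242 , trq: 5.9457 3.0694 0.6083
step 39 , theta: -0.8490 0.4172 -1.4345 , θ̇: -2.5693 1.6245 -1.4360 , eef: -0.1926 -0.0987 0.7184 , trq: 5.7580 2.9104 0.6600
step 40 , theta: -0.8741 0.4333 -1.4488 , θ̇: -2.4655 1.5897 -1.4233 , eef: -0.1936 -0.1079 0.7126 , trq: 5.5732 2.7535 0.7085
step 41 , theta: -0.8983 0.4490 -1.4630 , θ̇: -2.3642 1.5560 -1.4103 , eef: -0.1944 -0.1164 0.7068 , trq: 5.3921 2.5992 0.7540
step 42 , theta: -0.9214 0.4644 -1.4770 , θ̇: -2.2656 1.5233 -1.3972 , eef: -0.1949 -0.1243 0.7011 , trq: 5.2150 2.4477 0.7967
step 43 , theta: -0.9436 0.4795 -1.4909 , θ̇: -2.1697 1.4915 -1.3837 , eef: -0.1952 -0.1317 0.6954 , trq: 5.0424 2.2993 0.8367
step 44 , theta: -0.9648 0.4942 -1.5047 , θ̇: -2.0766 1.4604 -1.3699 , eef: -0.1953 -0.1384 0.6898 , trq: 4.8746 2.1542 0.8740
step 45 , theta: -0.9852 0.5087 -1.5183 , θ̇: -1.9861 1.4300 -1.3559 , eef: -0.1952 -0.1447 0.6843
final eef position (m): -0.1952 -0.1447 0.6843


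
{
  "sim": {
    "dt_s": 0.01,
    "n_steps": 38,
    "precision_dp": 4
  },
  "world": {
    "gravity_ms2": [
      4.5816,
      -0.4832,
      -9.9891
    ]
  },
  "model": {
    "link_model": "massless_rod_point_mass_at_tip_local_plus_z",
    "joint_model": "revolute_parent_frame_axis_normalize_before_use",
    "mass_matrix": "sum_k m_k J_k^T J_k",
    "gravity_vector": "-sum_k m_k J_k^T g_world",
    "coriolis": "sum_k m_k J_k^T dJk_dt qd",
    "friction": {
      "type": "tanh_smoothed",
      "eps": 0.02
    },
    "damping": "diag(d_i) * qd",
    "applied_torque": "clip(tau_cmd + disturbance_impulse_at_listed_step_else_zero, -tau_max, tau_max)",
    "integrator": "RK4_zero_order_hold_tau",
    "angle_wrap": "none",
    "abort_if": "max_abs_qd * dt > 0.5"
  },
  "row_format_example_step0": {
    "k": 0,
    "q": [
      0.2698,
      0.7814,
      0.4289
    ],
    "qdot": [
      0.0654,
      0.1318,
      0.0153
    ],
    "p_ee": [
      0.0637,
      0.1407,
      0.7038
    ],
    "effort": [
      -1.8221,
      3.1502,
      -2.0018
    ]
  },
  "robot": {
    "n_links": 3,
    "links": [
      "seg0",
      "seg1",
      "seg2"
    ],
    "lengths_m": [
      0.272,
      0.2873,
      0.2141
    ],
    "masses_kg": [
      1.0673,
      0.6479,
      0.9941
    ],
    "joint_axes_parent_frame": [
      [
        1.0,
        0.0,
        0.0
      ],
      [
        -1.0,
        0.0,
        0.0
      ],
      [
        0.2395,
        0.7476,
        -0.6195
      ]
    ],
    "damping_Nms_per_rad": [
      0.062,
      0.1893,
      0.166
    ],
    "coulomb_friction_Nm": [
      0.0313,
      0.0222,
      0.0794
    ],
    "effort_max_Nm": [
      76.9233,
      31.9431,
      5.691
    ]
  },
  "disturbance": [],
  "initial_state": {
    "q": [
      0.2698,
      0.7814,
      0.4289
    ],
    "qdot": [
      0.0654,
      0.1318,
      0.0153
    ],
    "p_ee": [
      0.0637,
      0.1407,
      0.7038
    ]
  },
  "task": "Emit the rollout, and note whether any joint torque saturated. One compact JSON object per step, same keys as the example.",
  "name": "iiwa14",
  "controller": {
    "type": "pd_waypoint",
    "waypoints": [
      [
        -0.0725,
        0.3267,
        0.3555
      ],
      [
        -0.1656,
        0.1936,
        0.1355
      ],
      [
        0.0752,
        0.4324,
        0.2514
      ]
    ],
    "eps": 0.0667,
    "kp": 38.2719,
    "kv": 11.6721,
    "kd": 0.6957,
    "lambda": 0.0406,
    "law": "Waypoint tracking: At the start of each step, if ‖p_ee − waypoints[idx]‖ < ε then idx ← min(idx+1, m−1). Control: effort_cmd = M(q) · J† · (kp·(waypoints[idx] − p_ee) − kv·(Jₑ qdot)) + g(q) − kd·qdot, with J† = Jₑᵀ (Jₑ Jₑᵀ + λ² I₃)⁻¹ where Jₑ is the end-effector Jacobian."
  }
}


{"k":1,"q":[0.2728,0.7869,0.4274],"qdot":[0.5246,0.9535,-0.2931],"p_ee":[0.0635,0.1412,0.703],"effort":[-1.7824,1.8964,-1.6481]}
{"k":2,"q":[0.2795,0.7992,0.4237],"qdot":[0.8267,1.517,-0.4634],"p_ee":[0.063,0.1423,0.7013],"effort":[-1.74,0.9706,-1.4328]}
{"k":3,"q":[0.2888,0.8163,0.4185],"qdot":[1.0175,1.8918,-0.567],"p_ee":[0.0623,0.1438,0.6989],"effort":[-1.69,0.2765,-1.2868]}
{"k":4,"q":[0.2995,0.8364,0.4125],"qdot":[1.1305,2.1337,-0.6307],"p_ee":[0.0615,0.1457,0.696],"effort":[-1.6287,-0.2575,-1.1826]}
{"k":5,"q":[0.3111,0.8585,0.406],"qdot":[1.1901,2.2832,-0.6698],"p_ee":[0.0606,0.1479,0.6927],"effort":[-1.5548,-0.6819,-1.1048]}
{"k":6,"q":[0.3231,0.8818,0.3992],"qdot":[1.2134,2.3693,-0.6929],"p_ee":[0.0597,0.1504,0.689],"effort":[-1.4683,-1.0312,-1.044]}
{"k":7,"q":[0.3353,0.9057,0.3922],"qdot":[1.212,2.4119,-0.7057],"p_ee":[0.0588,0.153,0.6851],"effort":[-1.3704,-1.329,-0.9944]}
{"k":8,"q":[0.3473,0.9298,0.3851],"qdot":[1.1943,2.4248,-0.7117],"p_ee":[0.0578,0.1558,0.681],"effort":[-1.2628,-1.591,-0.9523]}
{"k":9,"q":[0.3591,0.9541,0.378],"qdot":[1.1657,2.4175,-0.7132],"p_ee":[0.0568,0.1587,0.6767],"effort":[-1.1474,-1.8277,-0.9153]}
{"k":10,"q":[0.3706,0.9781,0.3709],"qdot":[1.1301,2.3964,-0.7118],"p_ee":[0.0559,0.1618,0.6723],"effort":[-1.0261,-2.046,-0.8819]}
{"k":11,"q":[0.3817,1.0019,0.3638],"qdot":[1.0902,2.366,-0.7086],"p_ee":[0.0549,0.165,0.6678],"effort":[-0.9007,-2.2507,-0.851]}
{"k":12,"q":[0.3923,1.0254,0.3567],"qdot":[1.0478,2.3291,-0.7041],"p_ee":[0.0539,0.1682,0.6632],"effort":[-0.7726,-2.4447,-0.822]}
{"k":13,"q":[0.4026,1.0485,0.3497],"qdot":[1.004,2.288,-0.6989],"p_ee":[0.0529,0.1716,0.6585],"effort":[-0.6433,-2.63,-0.7945]}
{"k":14,"q":[0.4124,1.0711,0.3428],"qdot":[0.9599,2.2441,-0.6931],"p_ee":[0.0519,0.175,0.6537],"effort":[-0.5138,-2.808,-0.7683]}
{"k":15,"q":[0.4218,1.0933,0.3359],"qdot":[0.9159,2.1983,-0.687],"p_ee":[0.051,0.1785,0.6489],"effort":[-0.3851,-2.9794,-0.7431]}
{"k":16,"q":[0.4307,1.115,0.329],"qdot":[0.8725,2.1514,-0.6807],"p_ee":[0.05,0.182,0.644],"effort":[-0.2579,-3.1449,-0.719]}
{"k":17,"q":[0.4392,1.1363,0.3223],"qdot":[0.83,2.1039,-0.6743],"p_ee":[0.0491,0.1855,0.6391],"effort":[-0.1328,-3.3047,-0.6957]}
{"k":18,"q":[0.4473,1.1571,0.3155],"qdot":[0.7886,2.0562,-0.6678],"p_ee":[0.0481,0.1891,0.6342],"effort":[-0.0105,-3.4592,-0.6734]}
{"k":19,"q":[0.455,1.1774,0.3089],"qdot":[0.7484,2.0085,-0.6613],"p_ee":[0.0472,0.1927,0.6292],"effort":[0.1089,-3.6083,-0.652]}
{"k":20,"q":[0.4623,1.1973,0.3023],"qdot":[0.7095,1.9609,-0.6547],"p_ee":[0.0462,0.1962,0.6242],"effort":[0.2248,-3.7524,-0.6314]}
{"k":21,"q":[0.4692,1.2166,0.2958],"qdot":[0.6719,1.9137,-0.6481],"p_ee":[0.0453,0.1998,0.6192],"effort":[0.3372,-3.8913,-0.6117]}
{"k":22,"q":[0.4757,1.2355,0.2894],"qdot":[0.6356,1.8669,-0.6415],"p_ee":[0.0444,0.2034,0.6142],"effort":[0.4459,-4.0252,-0.5929]}
{"k":23,"q":[0.4819,1.2539,0.283],"qdot":[0.6008,1.8207,-0.6349],"p_ee":[0.0434,0.207,0.6092],"effort":[0.5507,-4.1542,-0.5749]}
{"k":24,"q":[0.4877,1.2719,0.2767],"qdot":[0.5673,1.775,-0.6284],"p_ee":[0.0425,0.2105,0.6043],"effort":[0.6516,-4.2782,-0.5578]}
{"k":25,"q":[0.4932,1.2894,0.2704],"qdot":[0.5353,1.7299,-0.6218],"p_ee":[0.0416,0.214,0.5993],"effort":[0.7485,-4.3974,-0.5415]}
{"k":26,"q":[0.4984,1.3065,0.2642],"qdot":[0.5045,1.6855,-0.6152],"p_ee":[0.0407,0.2175,0.5943],"effort":[0.8414,-4.5119,-0.526]}
{"k":27,"q":[0.5033,1.3231,0.2581],"qdot":[0.4752,1.6418,-0.6087],"p_ee":[0.0398,0.221,0.5894],"effort":[0.9303,-4.6216,-0.5113]}
{"k":28,"q":[0.5079,1.3393,0.2521],"qdot":[0.4471,1.5988,-0.6021],"p_ee":[0.0389,0.2244,0.5845],"effort":[1.0154,-4.7267,-0.4974]}
{"k":29,"q":[0.5123,1.3551,0.2461],"qdot":[0.4203,1.5565,-0.5956],"p_ee":[0.038,0.2277,0.5796],"effort":[1.0965,-4.8273,-0.4842]}
{"k":30,"q":[0.5163,1.3705,0.2402],"qdot":[0.3948,1.515,-0.5891],"p_ee":[0.0372,0.231,0.5748],"effort":[1.1739,-4.9235,-0.4718]}
{"k":31,"q":[0.5202,1.3854,0.2343],"qdot":[0.3706,1.4743,-0.5827],"p_ee":[0.0363,0.2343,0.57],"effort":[1.2476,-5.0154,-0.4601]}
{"k":32,"q":[0.5238,1.3999,0.2285],"qdot":[0.3475,1.4343,-0.5762],"p_ee":[0.0354,0.2375,0.5652],"effort":[1.3176,-5.103,-0.4492]}
{"k":33,"q":[0.5271,1.4141,0.2228],"qdot":[0.3256,1.3952,-0.5699],"p_ee":[0.0346,0.2406,0.5605],"effort":[1.3842,-5.1866,-0.4389]}
{"k":34,"q":[0.5303,1.4278,0.2171],"qdot":[0.3048,1.3568,-0.5635],"p_ee":[0.0337,0.2437,0.5558],"effort":[1.4473,-5.2662,-0.4293]}
{"k":35,"q":[0.5332,1.4412,0.2115],"qdot":[0.2851,1.3192,-0.5572],"p_ee":[0.0329,0.2467,0.5512],"effort":[1.507,-5.3419,-0.4203]}
{"k":36,"q":[0.536,1.4542,0.206],"qdot":[0.2665,1.2825,-0.5509],"p_ee":[0.0321,0.2496,0.5466],"effort":[1.5636,-5.4139,-0.4119]}
{"k":37,"q":[0.5386,1.4669,0.2005],"qdot":[0.2489,1.2465,-0.5447],"p_ee":[0.0312,0.2525,0.5421],"effort":[1.617,-5.4823,-0.4041]}
{"k":38,"q":[0.541,1.4792,0.1951],"qdot":[0.2323,1.2114,-0.5386],"p_ee":[0.0304,0.2553,0.5377]}
{"summary": "any joint saturated: no"}


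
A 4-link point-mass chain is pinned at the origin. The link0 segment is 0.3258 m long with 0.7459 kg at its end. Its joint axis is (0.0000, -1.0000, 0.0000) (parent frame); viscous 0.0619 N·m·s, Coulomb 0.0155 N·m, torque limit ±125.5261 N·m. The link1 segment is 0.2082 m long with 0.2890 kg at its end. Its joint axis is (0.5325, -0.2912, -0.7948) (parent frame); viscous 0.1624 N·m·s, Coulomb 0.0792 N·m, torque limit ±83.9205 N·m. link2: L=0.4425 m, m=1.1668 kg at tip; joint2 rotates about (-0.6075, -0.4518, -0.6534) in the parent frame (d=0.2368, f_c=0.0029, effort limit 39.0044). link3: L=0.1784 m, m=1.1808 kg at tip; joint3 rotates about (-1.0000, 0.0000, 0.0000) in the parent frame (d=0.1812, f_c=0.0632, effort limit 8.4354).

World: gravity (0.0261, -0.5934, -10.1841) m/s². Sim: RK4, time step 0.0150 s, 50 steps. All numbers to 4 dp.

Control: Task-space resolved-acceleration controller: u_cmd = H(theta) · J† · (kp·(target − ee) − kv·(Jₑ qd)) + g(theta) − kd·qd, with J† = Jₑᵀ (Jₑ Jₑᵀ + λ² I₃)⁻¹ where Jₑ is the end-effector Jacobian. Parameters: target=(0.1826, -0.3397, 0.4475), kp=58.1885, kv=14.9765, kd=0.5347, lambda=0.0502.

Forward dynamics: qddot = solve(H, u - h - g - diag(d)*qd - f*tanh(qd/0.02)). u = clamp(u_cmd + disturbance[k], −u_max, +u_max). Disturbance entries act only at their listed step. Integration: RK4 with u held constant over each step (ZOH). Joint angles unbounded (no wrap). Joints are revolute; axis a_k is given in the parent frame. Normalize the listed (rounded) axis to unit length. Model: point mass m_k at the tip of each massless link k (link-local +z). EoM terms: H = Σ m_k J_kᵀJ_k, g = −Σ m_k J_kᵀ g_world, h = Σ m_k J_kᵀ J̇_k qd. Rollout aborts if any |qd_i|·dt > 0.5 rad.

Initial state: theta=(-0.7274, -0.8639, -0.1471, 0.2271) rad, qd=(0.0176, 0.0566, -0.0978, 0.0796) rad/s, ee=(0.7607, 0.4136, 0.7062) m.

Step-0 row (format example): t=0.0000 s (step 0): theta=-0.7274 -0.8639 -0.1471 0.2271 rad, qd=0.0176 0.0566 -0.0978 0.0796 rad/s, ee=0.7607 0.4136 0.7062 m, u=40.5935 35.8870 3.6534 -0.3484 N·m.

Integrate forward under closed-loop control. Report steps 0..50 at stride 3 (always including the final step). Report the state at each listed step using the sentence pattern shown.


t=0.0450 s (step 3): theta=-0.6613 -0.8086 -0.3295 0.3943 rad, qd=2.1767 2.0106 -5.8420 4.3215 rad/s, ee=0.7584 0.3854 0.7128 m, u=28.8154 16.7568 5.2039 0.0004 N·m.
t=0.0900 s (step 6): theta=-0.5482 -0.7085 -0.6326 0.5593 rad, qd=2.8162 2.3180 -7.5077 2.7825 rad/s, ee=0.7538 0.3174 0.7244 m, u=31.8989 0.8851 7.1263 2.0120 N·m.
t=0.1350 s (step 9): theta=-0.4094 -0.6027 -0.9943 0.6360 rad, qd=3.3146 2.4448 -8.3977 0.6244 rad/s, ee=0.7351 0.2352 0.7290 m, u=32.5240 -3.9525 7.3604 2.5689 N·m.
t=0.1800 s (step 12): theta=-0.2561 -0.4823 -1.3725 0.6272 rad, qd=3.4190 2.9677 -8.2728 -0.8514 rad/s, ee=0.6960 0.1542 0.7237 m, u=24.6679 -2.6252 6.5775 2.1402 N·m.
t=0.2250 s (step 15): theta=-0.1089 -0.3324 -1.7283 0.5704 rad, qd=3.0707 3.7058 -7.4857 -1.5947 rad/s, ee=0.6413 0.0813 0.7127 m, u=15.0888 -1.1701 5.7590 1.6416 N·m.
t=0.2700 s (step 18): theta=0.0158 -0.1504 -2.0416 0.4888 rad, qd=2.4510 4.3263 -6.3867 -2.0431 rad/s, ee=0.5816 0.0196 0.7016 m, u=8.9785 -0.3225 4.9612 1.3577 N·m.
t=0.3150 s (step 21): theta=0.1106 0.0475 -2.2940 0.3851 rad, qd=1.7756 4.2773 -4.6309 -2.6316 rad/s, ee=0.5260 -0.0307 0.6966 m, u=6.5168 1.2098 4.3164 1.2704 N·m.
t=0.3600 s (step 24): theta=0.1791 0.2180 -2.4448 0.2542 rad, qd=1.3245 3.1654 -1.9998 -3.1187 rad/s, ee=0.4779 -0.0726 0.7014 m, u=5.0011 2.9937 3.6436 1.0528 N·m.
t=0.4050 s (step 27): theta=0.2329 0.3421 -2.4975 0.1159 rad, qd=1.0783 2.4577 -0.5505 -2.9995 rad/s, ee=0.4340 -0.1139 0.7109 m, u=2.1277 1.4030 1.9046 0.5189 N·m.
t=0.4500 s (step 30): theta=0.2763 0.4464 -2.5088 -0.0140 rad, qd=0.8535 2.2028 -0.0190 -2.7758 rad/s, ee=0.3923 -0.1577 0.7164 m, u=-0.2637 -1.7389 -0.3793 0.1442 N·m.
t=0.4950 s (step 33): theta=0.3097 0.5417 -2.5045 -0.1328 rad, qd=0.6332 2.0313 0.1875 -2.5152 rad/s, ee=0.3539 -0.2014 0.7152 m, u=-1.5399 -4.4582 -2.3451 -0.0429 N·m.
t=0.5400 s (step 36): theta=0.3336 0.6293 -2.4943 -0.2403 rad, qd=0.4354 1.8580 0.2610 -2.2754 rad/s, ee=0.3202 -0.2422 0.7076 m, u=-1.9291 -6.2797 -3.7106 -0.0798 N·m.
t=0.5850 s (step 39): theta=0.3493 0.7092 -2.4826 -0.3377 rad, qd=0.2676 1.6861 0.2637 -2.0715 rad/s, ee=0.2916 -0.2780 0.6952 m, u=-1.8297 -7.3481 -4.5493 -0.0315 N·m.
t=0.6300 s (step 42): theta=0.3582 0.7813 -2.4714 -0.4268 rad, qd=0.1306 1.5156 0.2400 -1.9036 rad/s, ee=0.2681 -0.3082 0.6795 m, u=-1.5170 -7.9031 -5.0269 0.0524 N·m.
t=0.6750 s (step 45): theta=0.3615 0.8459 -2.4615 -0.5090 rad, qd=0.0214 1.3535 0.2058 -1.7607 rad/s, ee=0.2492 -0.3328 0.6622 m, u=-1.1433 -8.1396 -5.2764 0.1396 N·m.
t=0.7200 s (step 48): theta=0.3605 0.9035 -2.4532 -0.5853 rad, qd=-0.0629 1.2007 0.1717 -1.6359 rad/s, ee=0.2344 -0.3523 0.6444 m, u=-0.7908 -8.1850 -5.3888 0.2158 N·m.
t=0.7500 s (step 50): theta=0.3579 0.9381 -2.4484 -0.6331 rad, qd=-0.1078 1.1061 0.1497 -1.5595 rad/s, ee=0.2264 -0.3628 0.6327 m.


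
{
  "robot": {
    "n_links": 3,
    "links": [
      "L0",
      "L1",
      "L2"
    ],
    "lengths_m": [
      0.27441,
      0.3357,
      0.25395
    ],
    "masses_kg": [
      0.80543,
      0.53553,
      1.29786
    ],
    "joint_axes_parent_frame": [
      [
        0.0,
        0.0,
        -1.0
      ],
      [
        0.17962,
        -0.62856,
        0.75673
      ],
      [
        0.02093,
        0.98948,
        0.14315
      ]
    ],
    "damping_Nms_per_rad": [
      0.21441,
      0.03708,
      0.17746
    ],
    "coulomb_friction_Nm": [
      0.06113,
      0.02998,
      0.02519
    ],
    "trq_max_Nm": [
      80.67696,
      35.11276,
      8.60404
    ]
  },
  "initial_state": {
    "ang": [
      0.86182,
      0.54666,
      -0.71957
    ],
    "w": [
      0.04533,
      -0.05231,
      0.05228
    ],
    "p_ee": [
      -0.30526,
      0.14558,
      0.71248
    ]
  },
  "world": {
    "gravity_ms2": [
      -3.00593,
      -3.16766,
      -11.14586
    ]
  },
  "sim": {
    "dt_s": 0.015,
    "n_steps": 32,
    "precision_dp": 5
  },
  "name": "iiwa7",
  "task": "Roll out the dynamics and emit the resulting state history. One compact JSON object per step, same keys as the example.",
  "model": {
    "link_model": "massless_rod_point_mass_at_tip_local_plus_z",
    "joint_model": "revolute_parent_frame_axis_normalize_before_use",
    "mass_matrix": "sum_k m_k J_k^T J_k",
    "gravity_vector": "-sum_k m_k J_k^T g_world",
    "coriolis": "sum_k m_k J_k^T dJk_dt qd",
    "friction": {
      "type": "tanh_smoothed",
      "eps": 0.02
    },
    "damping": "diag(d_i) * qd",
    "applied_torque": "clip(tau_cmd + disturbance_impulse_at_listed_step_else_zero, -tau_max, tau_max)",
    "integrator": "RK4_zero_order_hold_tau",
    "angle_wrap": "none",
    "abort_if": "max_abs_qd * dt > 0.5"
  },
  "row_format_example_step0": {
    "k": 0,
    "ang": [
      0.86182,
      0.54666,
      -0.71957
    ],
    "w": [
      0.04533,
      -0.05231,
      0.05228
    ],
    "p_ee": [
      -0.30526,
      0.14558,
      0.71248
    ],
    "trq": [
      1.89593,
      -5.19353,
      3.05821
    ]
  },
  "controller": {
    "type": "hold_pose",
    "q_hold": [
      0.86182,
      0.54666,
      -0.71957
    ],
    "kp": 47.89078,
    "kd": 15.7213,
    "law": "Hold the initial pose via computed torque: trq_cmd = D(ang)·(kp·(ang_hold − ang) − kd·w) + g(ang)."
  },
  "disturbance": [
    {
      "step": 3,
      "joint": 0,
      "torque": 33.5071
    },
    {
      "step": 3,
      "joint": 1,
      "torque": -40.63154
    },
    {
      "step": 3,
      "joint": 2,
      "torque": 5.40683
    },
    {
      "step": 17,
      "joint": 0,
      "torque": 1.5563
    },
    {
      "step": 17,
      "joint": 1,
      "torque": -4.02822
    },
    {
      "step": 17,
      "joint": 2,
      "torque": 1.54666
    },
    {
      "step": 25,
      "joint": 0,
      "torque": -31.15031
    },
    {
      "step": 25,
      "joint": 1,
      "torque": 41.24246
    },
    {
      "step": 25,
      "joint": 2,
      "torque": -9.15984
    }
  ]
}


{"k":1,"ang":[0.86228,0.54585,-0.71909],"w":[0.01767,-0.05434,0.01508],"p_ee":[-0.30487,0.14574,0.71276],"trq":[1.94425,-5.26582,3.08934]}
{"k":2,"ang":[0.86245,0.5451,-0.71896],"w":[0.0079,-0.04346,0.00537],"p_ee":[-0.30457,0.14583,0.71296],"trq":[1.97694,-5.32495,3.11099]}
{"k":3,"ang":[0.86255,0.54454,-0.71889],"w":[0.00498,-0.03026,0.00462],"p_ee":[-0.30435,0.1459,0.71309],"trq":[35.5072,-35.11276,8.5345]}
{"k":4,"ang":[0.89122,0.54877,-0.70134],"w":[3.78766,0.56911,2.27079],"p_ee":[-0.29988,0.15282,0.71598],"trq":[-5.94165,1.69241,1.89646]}
{"k":5,"ang":[0.93987,0.55531,-0.67395],"w":[2.70055,0.30084,1.39304],"p_ee":[-0.29183,0.16448,0.72045],"trq":[-4.15649,0.0806,2.2611]}
{"k":6,"ang":[0.97403,0.55824,-0.65785],"w":[1.85968,0.09313,0.7668],"p_ee":[-0.28555,0.17276,0.72324],"trq":[-2.76126,-1.08464,2.48706]}
{"k":7,"ang":[0.99715,0.55859,-0.64957],"w":[1.2292,-0.03967,0.35362],"p_ee":[-0.28082,0.1785,0.72492],"trq":[-1.6703,-1.95834,2.62894]}
{"k":8,"ang":[1.01212,0.55751,-0.64615],"w":[0.77099,-0.10098,0.10993],"p_ee":[-0.2774,0.18236,0.72587],"trq":[-0.81619,-2.64209,2.72127]}
{"k":9,"ang":[1.02114,0.5558,-0.64563],"w":[0.43703,-0.12065,-0.02798],"p_ee":[-0.27509,0.18481,0.72634],"trq":[-0.14687,-3.18144,2.78255]}
{"k":10,"ang":[1.02595,0.55412,-0.64643],"w":[0.20512,-0.10192,-0.07573],"p_ee":[-0.27367,0.18623,0.72653],"trq":[0.37843,-3.61428,2.81825]}
{"k":11,"ang":[1.02775,0.55278,-0.64772],"w":[0.03634,-0.07569,-0.0943],"p_ee":[-0.27298,0.18686,0.72655],"trq":[0.79097,-3.96576,2.84675]}
{"k":12,"ang":[1.0275,0.55196,-0.649],"w":[-0.06308,-0.02863,-0.07035],"p_ee":[-0.27285,0.18692,0.72646],"trq":[1.09459,-4.25315,2.87162]}
{"k":13,"ang":[1.02605,0.55185,-0.64986],"w":[-0.13128,0.01112,-0.04714],"p_ee":[-0.27316,0.18662,0.7263],"trq":[1.32574,-4.48419,2.89475]}
{"k":14,"ang":[1.02367,0.55218,-0.65051],"w":[-0.18672,0.03366,-0.04014],"p_ee":[-0.27378,0.18603,0.72609],"trq":[1.50764,-4.66657,2.91608]}
{"k":15,"ang":[1.02057,0.55282,-0.65107],"w":[-0.22602,0.05095,-0.0344],"p_ee":[-0.27464,0.18523,0.72584],"trq":[1.6505,-4.81573,2.93561]}
{"k":16,"ang":[1.01698,0.55368,-0.65155],"w":[-0.25237,0.06463,-0.02889],"p_ee":[-0.27565,0.18428,0.72555],"trq":[1.76259,-4.93876,2.95356]}
{"k":17,"ang":[1.01307,0.55472,-0.65195],"w":[-0.26917,0.07483,-0.0244],"p_ee":[-0.27678,0.18323,0.72524],"trq":[3.4067,-9.06859,4.51677]}
{"k":18,"ang":[1.00901,0.55411,-0.65235],"w":[-0.26888,-0.15302,-0.02442],"p_ee":[-0.27734,0.18215,0.72529],"trq":[1.54381,-4.15729,2.60765]}
{"k":19,"ang":[1.00501,0.5524,-0.65253],"w":[-0.2666,-0.07737,-0.00215],"p_ee":[-0.27748,0.18108,0.72562],"trq":[1.67061,-4.41608,2.68942]}
{"k":20,"ang":[1.00101,0.55163,-0.65251],"w":[-0.26705,-0.02534,0.00239],"p_ee":[-0.27792,0.17998,0.72579],"trq":[1.77071,-4.62768,2.76133]}
{"k":21,"ang":[0.997,0.55152,-0.6525],"w":[-0.26893,0.00861,-0.00302],"p_ee":[-0.2786,0.17887,0.72581],"trq":[1.84947,-4.79627,2.82145]}
{"k":22,"ang":[0.99295,0.55181,-0.65261],"w":[-0.27045,0.03001,-0.01146],"p_ee":[-0.27944,0.17774,0.72573],"trq":[1.91113,-4.92711,2.86903]}
{"k":23,"ang":[0.98891,0.55238,-0.65282],"w":[-0.26795,0.04687,-0.01566],"p_ee":[-0.28038,0.17662,0.72556],"trq":[1.95929,-5.03272,2.9072]}
{"k":24,"ang":[0.98493,0.55318,-0.65307],"w":[-0.26272,0.05986,-0.01762],"p_ee":[-0.28139,0.17551,0.72534],"trq":[1.99687,-5.11909,2.93862]}
{"k":25,"ang":[0.98104,0.55415,-0.65335],"w":[-0.25592,0.06924,-0.01873],"p_ee":[-0.28244,0.17442,0.72507],"trq":[-29.12419,35.11276,-6.19506]}
{"k":26,"ang":[0.96217,0.56791,-0.65329],"w":[-2.17094,1.833,0.09959],"p_ee":[-0.29057,0.16861,0.72212],"trq":[9.5097,-15.14221,5.30093]}
{"k":27,"ang":[0.93538,0.59396,-0.65047],"w":[-1.44042,1.61116,0.24012],"p_ee":[-0.30385,0.15924,0.71701],"trq":[7.99055,-13.58605,5.08887]}
{"k":28,"ang":[0.9173,0.61604,-0.64675],"w":[-0.99223,1.31531,0.23576],"p_ee":[-0.31396,0.15203,0.7129],"trq":[6.7958,-12.21206,4.8519]}
{"k":29,"ang":[0.90465,0.6336,-0.64359],"w":[-0.70651,1.01728,0.17551],"p_ee":[-0.32155,0.1465,0.70963],"trq":[5.84813,-11.0387,4.61802]}
{"k":30,"ang":[0.89553,0.64687,-0.64146],"w":[-0.51662,0.74819,0.10197],"p_ee":[-0.32717,0.14232,0.70707],"trq":[5.09164,-10.05424,4.40114]}
{"k":31,"ang":[0.88879,0.65639,-0.64043],"w":[-0.38497,0.51896,0.03402],"p_ee":[-0.33122,0.1392,0.70512],"trq":[4.48498,-9.23662,4.2073]}
{"k":32,"ang":[0.88376,0.66279,-0.64028],"w":[-0.28566,0.33685,-0.01042],"p_ee":[-0.33404,0.13693,0.70368]}


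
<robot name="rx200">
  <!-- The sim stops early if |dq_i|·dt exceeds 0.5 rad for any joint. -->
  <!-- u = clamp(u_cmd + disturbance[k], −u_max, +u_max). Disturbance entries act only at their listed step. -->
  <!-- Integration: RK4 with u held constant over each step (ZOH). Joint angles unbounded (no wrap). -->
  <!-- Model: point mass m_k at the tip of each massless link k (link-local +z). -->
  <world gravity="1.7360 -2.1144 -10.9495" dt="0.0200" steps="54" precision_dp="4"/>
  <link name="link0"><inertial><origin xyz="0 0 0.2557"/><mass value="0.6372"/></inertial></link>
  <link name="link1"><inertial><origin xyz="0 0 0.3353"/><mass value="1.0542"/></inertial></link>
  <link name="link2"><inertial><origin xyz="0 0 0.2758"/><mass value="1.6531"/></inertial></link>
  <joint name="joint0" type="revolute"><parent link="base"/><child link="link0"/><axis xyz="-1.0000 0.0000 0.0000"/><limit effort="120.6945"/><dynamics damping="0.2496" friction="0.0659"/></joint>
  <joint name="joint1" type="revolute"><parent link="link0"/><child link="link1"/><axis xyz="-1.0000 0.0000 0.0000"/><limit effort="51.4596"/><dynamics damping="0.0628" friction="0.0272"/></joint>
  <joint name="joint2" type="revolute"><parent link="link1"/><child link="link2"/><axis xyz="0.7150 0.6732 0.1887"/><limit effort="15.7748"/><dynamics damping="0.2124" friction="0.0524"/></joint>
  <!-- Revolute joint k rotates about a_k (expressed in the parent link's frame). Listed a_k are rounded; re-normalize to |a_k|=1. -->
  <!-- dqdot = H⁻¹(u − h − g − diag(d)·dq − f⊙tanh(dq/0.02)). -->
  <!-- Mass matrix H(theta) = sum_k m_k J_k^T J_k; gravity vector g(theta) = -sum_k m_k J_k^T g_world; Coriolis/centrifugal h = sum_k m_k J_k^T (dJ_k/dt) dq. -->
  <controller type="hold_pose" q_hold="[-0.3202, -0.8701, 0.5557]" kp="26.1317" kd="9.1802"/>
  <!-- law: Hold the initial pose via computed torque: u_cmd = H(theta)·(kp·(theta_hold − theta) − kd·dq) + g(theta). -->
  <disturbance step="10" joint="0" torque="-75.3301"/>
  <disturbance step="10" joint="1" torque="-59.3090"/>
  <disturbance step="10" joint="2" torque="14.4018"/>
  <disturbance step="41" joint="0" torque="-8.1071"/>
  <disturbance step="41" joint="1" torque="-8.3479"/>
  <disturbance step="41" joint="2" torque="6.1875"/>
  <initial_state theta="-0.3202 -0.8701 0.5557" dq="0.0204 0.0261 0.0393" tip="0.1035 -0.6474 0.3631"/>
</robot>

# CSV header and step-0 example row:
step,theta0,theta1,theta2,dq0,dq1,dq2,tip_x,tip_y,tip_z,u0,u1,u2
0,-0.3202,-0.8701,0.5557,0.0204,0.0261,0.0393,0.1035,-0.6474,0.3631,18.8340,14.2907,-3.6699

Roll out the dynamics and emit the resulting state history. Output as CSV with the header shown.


step,theta0,theta1,theta2,dq0,dq1,dq2,tip_x,tip_y,tip_z,u0,u1,u2
1,-0.3198,-0.8697,0.5563,0.0179,0.0156,0.0176,0.1036,-0.6472,0.3635,18.8891,14.3274,-3.6642
2,-0.3195,-0.8694,0.5565,0.0135,0.0113,0.0066,0.1037,-0.6470,0.3638,18.9378,14.3597,-3.6637
3,-0.3193,-0.8692,0.5566,0.0093,0.0096,0.0023,0.1037,-0.6469,0.3640,18.9796,14.3882,-3.6668
4,-0.3191,-0.8690,0.5566,0.0061,0.0080,0.0005,0.1037,-0.6468,0.3642,19.0152,14.4132,-3.6711
5,-0.3190,-0.8689,0.5566,0.0040,0.0063,-0.0003,0.1037,-0.6468,0.3644,19.0454,14.4350,-3.6755
6,-0.3190,-0.8688,0.5566,0.0024,0.0045,-0.0007,0.1037,-0.6467,0.3645,19.0711,14.4538,-3.6796
7,-0.3189,-0.8687,0.5566,0.0013,0.0030,-0.0008,0.1037,-0.6467,0.3645,19.0930,14.4700,-3.6832
8,-0.3189,-0.8687,0.5566,0.0004,0.0016,-0.0007,0.1037,-0.6467,0.3646,19.1117,14.4838,-3.6863
9,-0.3189,-0.8686,0.5565,-0.0002,0.0005,-0.0007,0.1037,-0.6467,0.3646,19.1277,14.4956,-3.6890
10,-0.3189,-0.8686,0.5565,-0.0008,-0.0004,-0.0006,0.1037,-0.6467,0.3646,-56.1887,-44.8034,10.7106
11,-0.3192,-0.8859,0.5566,-0.0578,-1.6866,0.0065,0.1037,-0.6488,0.3546,33.3904,25.7141,-6.3520
12,-0.3211,-0.9154,0.5565,-0.1227,-1.2758,-0.0152,0.1037,-0.6525,0.3366,31.5138,24.2154,-5.8692
13,-0.3239,-0.9376,0.5562,-0.1478,-0.9558,-0.0175,0.1036,-0.6554,0.3221,29.8369,22.8729,-5.4703
14,-0.3269,-0.9541,0.5559,-0.1476,-0.7065,-0.0144,0.1036,-0.6576,0.3106,28.3458,21.6790,-5.1352
15,-0.3297,-0.9663,0.5557,-0.1328,-0.5106,-0.0103,0.1035,-0.6592,0.3018,27.0256,20.6236,-4.8518
16,-0.3322,-0.9749,0.5556,-0.1107,-0.3555,-0.0069,0.1035,-0.6605,0.2953,25.8611,19.6946,-4.6112
17,-0.3342,-0.9808,0.5554,-0.0860,-0.2313,-0.0046,0.1035,-0.6614,0.2906,24.8374,18.8801,-4.4068
18,-0.3356,-0.9844,0.5554,-0.0616,-0.1312,-0.0030,0.1035,-0.6620,0.2875,23.9402,18.1684,-4.2334
19,-0.3366,-0.9862,0.5553,-0.0393,-0.0498,-0.0020,0.1035,-0.6623,0.2858,23.1566,17.5485,-4.0865
20,-0.3372,-0.9865,0.5553,-0.0184,0.0139,-0.0028,0.1035,-0.6625,0.2853,22.4753,17.0128,-3.9626
21,-0.3374,-0.9858,0.5552,0.0008,0.0622,-0.0050,0.1035,-0.6626,0.2856,21.8896,16.5566,-3.8602
22,-0.3373,-0.9841,0.5551,0.0112,0.1084,-0.0035,0.1034,-0.6625,0.2867,21.3909,16.1638,-3.7749
23,-0.3370,-0.9815,0.5551,0.0172,0.1482,-0.0020,0.1034,-0.6623,0.2884,20.9649,15.8263,-3.7035
24,-0.3366,-0.9782,0.5550,0.0210,0.1804,-0.0011,0.1034,-0.6620,0.2905,20.6009,15.5376,-3.6443
25,-0.3362,-0.9744,0.5550,0.0233,0.2055,-0.0007,0.1034,-0.6617,0.2930,20.2907,15.2918,-3.5960
26,-0.3357,-0.9701,0.5550,0.0246,0.2243,-0.0006,0.1034,-0.6613,0.2958,20.0271,15.0837,-3.5572
27,-0.3352,-0.9655,0.5550,0.0252,0.2376,-0.0005,0.1034,-0.6609,0.2988,19.8043,14.9084,-3.5268
28,-0.3347,-0.9606,0.5550,0.0253,0.2462,-0.0006,0.1034,-0.6605,0.3020,19.6168,14.7618,-3.5037
29,-0.3342,-0.9557,0.5549,0.0251,0.2507,-0.0006,0.1034,-0.6600,0.3052,19.4600,14.6401,-3.4867
30,-0.3337,-0.9506,0.5549,0.0247,0.2517,-0.0007,0.1034,-0.6595,0.3084,19.3299,14.5400,-3.4750
31,-0.3332,-0.9456,0.5549,0.0243,0.2498,-0.0007,0.1034,-0.6590,0.3116,19.2229,14.4586,-3.4678
32,-0.3327,-0.9407,0.5549,0.0237,0.2456,-0.0007,0.1034,-0.6585,0.3148,19.1358,14.3932,-3.4643
33,-0.3322,-0.9358,0.5549,0.0232,0.2393,-0.0007,0.1034,-0.6580,0.3179,19.0659,14.3417,-3.4639
34,-0.3318,-0.9311,0.5548,0.0226,0.2316,-0.0007,0.1034,-0.6575,0.3209,19.0107,14.3020,-3.4660
35,-0.3313,-0.9266,0.5548,0.0221,0.2226,-0.0007,0.1034,-0.6570,0.3238,18.9682,14.2723,-3.4702
36,-0.3309,-0.9222,0.5548,0.0216,0.2127,-0.0007,0.1034,-0.6565,0.3266,18.9364,14.2512,-3.4760
37,-0.3305,-0.9181,0.5548,0.0211,0.2022,-0.0007,0.1034,-0.6560,0.3292,18.9137,14.2373,-3.4832
38,-0.3300,-0.9141,0.5548,0.0206,0.1913,-0.0007,0.1034,-0.6555,0.3318,18.8988,14.2295,-3.4913
39,-0.3296,-0.9104,0.5547,0.0201,0.1802,-0.0006,0.1034,-0.6550,0.3342,18.8904,14.2267,-3.5001
40,-0.3292,-0.9069,0.5547,0.0197,0.1691,-0.0006,0.1034,-0.6546,0.3364,18.8874,14.2280,-3.5094
41,-0.3288,-0.9037,0.5547,0.0192,0.1580,-0.0006,0.1034,-0.6541,0.3385,10.7817,5.8848,2.6685
42,-0.3286,-0.9005,0.5647,0.0103,0.1489,0.9854,0.1051,-0.6529,0.3386,20.3969,15.7912,-4.6477
43,-0.3282,-0.8981,0.5818,0.0270,0.1006,0.7269,0.1082,-0.6511,0.3371,20.1532,15.5450,-4.4222
44,-0.3276,-0.8964,0.5943,0.0367,0.0690,0.5235,0.1103,-0.6496,0.3362,19.9485,15.3364,-4.2382
45,-0.3268,-0.8952,0.6031,0.0417,0.0488,0.3633,0.1119,-0.6484,0.3357,19.7766,15.1605,-4.0887
46,-0.3259,-0.8943,0.6091,0.0431,0.0371,0.2376,0.1129,-0.6475,0.3356,19.6329,15.0128,-3.9675
47,-0.3251,-0.8937,0.6129,0.0417,0.0315,0.1395,0.1136,-0.6468,0.3358,19.5136,14.8893,-3.8697
48,-0.3243,-0.8931,0.6149,0.0385,0.0300,0.0634,0.1139,-0.6462,0.3363,19.4152,14.7866,-3.7913
49,-0.3235,-0.8924,0.6156,0.0336,0.0325,0.0072,0.1140,-0.6459,0.3370,19.3345,14.7019,-3.7302
50,-0.3230,-0.8917,0.6155,0.0238,0.0456,-0.0190,0.1140,-0.6456,0.3379,19.2683,14.6321,-3.6927
51,-0.3226,-0.8906,0.6149,0.0146,0.0590,-0.0321,0.1139,-0.6454,0.3388,19.2127,14.5744,-3.6680
52,-0.3224,-0.8894,0.6142,0.0086,0.0674,-0.0418,0.1138,-0.6453,0.3398,19.1651,14.5267,-3.6497
53,-0.3222,-0.8880,0.6133,0.0052,0.0714,-0.0496,0.1136,-0.6452,0.3408,19.1246,14.4877,-3.6361
54,-0.3221,-0.8865,0.6122,0.0033,0.0726,-0.0556,0.1135,-0.6451,0.3419,,,


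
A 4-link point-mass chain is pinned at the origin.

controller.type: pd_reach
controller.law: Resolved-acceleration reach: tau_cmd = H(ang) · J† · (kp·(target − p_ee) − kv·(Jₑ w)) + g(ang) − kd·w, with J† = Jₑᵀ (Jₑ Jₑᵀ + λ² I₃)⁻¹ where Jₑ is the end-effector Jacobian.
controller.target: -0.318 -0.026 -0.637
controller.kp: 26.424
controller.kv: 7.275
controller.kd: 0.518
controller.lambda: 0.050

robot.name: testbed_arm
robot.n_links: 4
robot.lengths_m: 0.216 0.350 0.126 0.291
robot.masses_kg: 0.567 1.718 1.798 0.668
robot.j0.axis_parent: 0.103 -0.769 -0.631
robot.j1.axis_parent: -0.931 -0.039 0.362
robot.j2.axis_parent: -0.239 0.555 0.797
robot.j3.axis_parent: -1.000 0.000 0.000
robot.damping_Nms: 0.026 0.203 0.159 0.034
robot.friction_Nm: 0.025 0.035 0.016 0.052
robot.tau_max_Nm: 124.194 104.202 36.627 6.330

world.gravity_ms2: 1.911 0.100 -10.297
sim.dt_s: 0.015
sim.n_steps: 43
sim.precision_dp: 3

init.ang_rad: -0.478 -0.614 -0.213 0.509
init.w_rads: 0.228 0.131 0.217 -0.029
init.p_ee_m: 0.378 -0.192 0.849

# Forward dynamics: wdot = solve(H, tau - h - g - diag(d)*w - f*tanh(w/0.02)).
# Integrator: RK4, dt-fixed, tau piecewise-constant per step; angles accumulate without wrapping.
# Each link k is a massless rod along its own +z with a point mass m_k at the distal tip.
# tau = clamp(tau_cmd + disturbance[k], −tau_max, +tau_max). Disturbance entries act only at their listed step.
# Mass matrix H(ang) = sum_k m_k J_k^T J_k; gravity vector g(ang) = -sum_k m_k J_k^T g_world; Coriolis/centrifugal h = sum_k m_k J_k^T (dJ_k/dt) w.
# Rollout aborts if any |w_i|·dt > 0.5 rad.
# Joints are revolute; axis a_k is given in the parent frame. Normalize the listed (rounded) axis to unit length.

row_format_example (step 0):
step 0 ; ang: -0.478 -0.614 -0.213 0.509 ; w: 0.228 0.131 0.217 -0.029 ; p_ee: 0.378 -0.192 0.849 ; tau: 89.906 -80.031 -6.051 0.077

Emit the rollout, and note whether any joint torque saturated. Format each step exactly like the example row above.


step 1 ; ang: -0.471 -0.628 -0.211 0.550 ; w: 0.773 -2.002 0.118 5.436 ; p_ee: 0.374 -0.192 0.847 ; tau: 81.513 -68.405 -5.358 -2.540
step 2 ; ang: -0.454 -0.670 -0.192 0.653 ; w: 1.374 -3.629 2.329 8.275 ; p_ee: 0.367 -0.193 0.838 ; tau: 66.958 -51.722 -5.312 -3.278
step 3 ; ang: -0.432 -0.734 -0.162 0.791 ; w: 1.588 -4.794 1.706 10.039 ; p_ee: 0.356 -0.198 0.822 ; tau: 49.135 -33.952 -3.545 -3.357
step 4 ; ang: -0.407 -0.811 -0.131 0.943 ; w: 1.718 -5.537 2.247 10.150 ; p_ee: 0.340 -0.209 0.799 ; tau: 33.576 -19.402 -2.576 -2.691
step 5 ; ang: -0.382 -0.898 -0.100 1.092 ; w: 1.690 -5.987 1.829 9.713 ; p_ee: 0.319 -0.224 0.772 ; tau: 22.293 -8.503 -1.453 -1.956
step 6 ; ang: -0.357 -0.989 -0.074 1.232 ; w: 1.618 -6.268 1.643 8.867 ; p_ee: 0.296 -0.242 0.741 ; tau: 14.281 -0.804 -0.731 -1.204
step 7 ; ang: -0.333 -1.085 -0.051 1.357 ; w: 1.520 -6.449 1.429 7.914 ; p_ee: 0.271 -0.263 0.707 ; tau: 8.798 4.511 -0.208 -0.555
step 8 ; ang: -0.311 -1.182 -0.031 1.469 ; w: 1.413 -6.570 1.225 6.964 ; p_ee: 0.245 -0.286 0.673 ; tau: 5.107 8.073 0.155 -0.017
step 9 ; ang: -0.291 -1.282 -0.014 1.567 ; w: 1.308 -6.656 1.036 6.066 ; p_ee: 0.219 -0.308 0.637 ; tau: 2.681 10.351 0.399 0.418
step 10 ; ang: -0.272 -1.382 0.000 1.652 ; w: 1.213 -6.718 0.858 5.239 ; p_ee: 0.192 -0.330 0.600 ; tau: 1.131 11.685 0.554 0.767
step 11 ; ang: -0.254 -1.483 0.012 1.724 ; w: 1.133 -6.763 0.688 4.483 ; p_ee: 0.166 -0.351 0.563 ; tau: 0.165 12.331 0.643 1.048
step 12 ; ang: -0.238 -1.585 0.021 1.787 ; w: 1.074 -6.791 0.518 3.793 ; p_ee: 0.139 -0.370 0.525 ; tau: -0.447 12.487 0.686 1.277
step 13 ; ang: -0.222 -1.687 0.027 1.839 ; w: 1.047 -6.797 0.338 3.159 ; p_ee: 0.113 -0.387 0.487 ; tau: -0.896 12.313 0.700 1.467
step 14 ; ang: -0.206 -1.788 0.031 1.882 ; w: 1.066 -6.770 0.134 2.576 ; p_ee: 0.086 -0.401 0.449 ; tau: -1.343 11.948 0.702 1.628
step 15 ; ang: -0.190 -1.890 0.031 1.916 ; w: 1.155 -6.688 -0.113 2.040 ; p_ee: 0.059 -0.414 0.411 ; tau: -1.932 11.512 0.707 1.768
step 16 ; ang: -0.171 -1.989 0.027 1.943 ; w: 1.352 -6.517 -0.432 1.557 ; p_ee: 0.032 -0.424 0.372 ; tau: -2.789 11.110 0.737 1.889
step 17 ; ang: -0.149 -2.084 0.018 1.963 ; w: 1.713 -6.205 -0.884 1.145 ; p_ee: 0.004 -0.431 0.334 ; tau: -4.013 10.841 0.827 1.987
step 18 ; ang: -0.119 -2.174 0.000 1.978 ; w: 2.307 -5.691 -1.514 0.830 ; p_ee: -0.025 -0.436 0.295 ; tau: -5.683 10.778 1.008 2.056
step 19 ; ang: -0.078 -2.254 -0.028 1.989 ; w: 3.176 -4.932 -2.329 0.627 ; p_ee: -0.055 -0.438 0.256 ; tau: -7.794 10.955 1.295 2.094
step 20 ; ang: -0.023 -2.321 -0.069 1.997 ; w: 4.276 -3.961 -3.228 0.513 ; p_ee: -0.087 -0.437 0.218 ; tau: -10.194 11.330 1.649 2.121
step 21 ; ang: 0.049 -2.373 -0.123 2.004 ; w: 5.425 -2.915 -3.986 0.404 ; p_ee: -0.119 -0.434 0.179 ; tau: -12.566 11.775 1.967 2.181
step 22 ; ang: 0.138 -2.410 -0.186 2.008 ; w: 6.397 -1.970 -4.386 0.204 ; p_ee: -0.151 -0.428 0.140 ; tau: -14.577 12.131 2.137 2.318
step 23 ; ang: 0.239 -2.434 -0.252 2.009 ; w: 7.070 -1.225 -4.378 -0.109 ; p_ee: -0.182 -0.420 0.101 ; tau: -16.068 12.311 2.126 2.529
step 24 ; ang: 0.348 -2.448 -0.315 2.005 ; w: 7.462 -0.672 -4.077 -0.464 ; p_ee: -0.212 -0.410 0.062 ; tau: -17.085 12.331 1.988 2.756
step 25 ; ang: 0.461 -2.455 -0.373 1.995 ; w: 7.637 -0.269 -3.607 -0.827 ; p_ee: -0.240 -0.399 0.023 ; tau: -17.758 12.250 1.782 2.988
step 26 ; ang: 0.576 -2.457 -0.423 1.980 ; w: 7.670 0.038 -3.083 -1.145 ; p_ee: -0.265 -0.386 -0.016 ; tau: -18.229 12.139 1.561 3.193
step 27 ; ang: 0.691 -2.454 -0.466 1.961 ; w: 7.607 0.280 -2.565 -1.397 ; p_ee: -0.288 -0.371 -0.054 ; tau: -18.596 12.046 1.352 3.360
step 28 ; ang: 0.804 -2.449 -0.501 1.939 ; w: 7.490 0.489 -2.098 -1.571 ; p_ee: -0.308 -0.355 -0.092 ; tau: -18.925 11.983 1.171 3.485
step 29 ; ang: 0.915 -2.440 -0.529 1.914 ; w: 7.328 0.672 -1.688 -1.677 ; p_ee: -0.325 -0.337 -0.129 ; tau: -19.237 11.943 1.015 3.575
step 30 ; ang: 1.024 -2.429 -0.552 1.889 ; w: 7.123 0.830 -1.332 -1.729 ; p_ee: -0.339 -0.319 -0.165 ; tau: -19.527 11.906 0.880 3.638
step 31 ; ang: 1.129 -2.415 -0.569 1.863 ; w: 6.877 0.962 -1.027 -1.743 ; p_ee: -0.350 -0.299 -0.200 ; tau: -19.780 11.851 0.763 3.681
step 32 ; ang: 1.230 -2.400 -0.583 1.837 ; w: 6.590 1.065 -0.767 -1.728 ; p_ee: -0.358 -0.279 -0.234 ; tau: -19.974 11.753 0.661 3.708
step 33 ; ang: 1.326 -2.383 -0.592 1.811 ; w: 6.265 1.140 -0.549 -1.696 ; p_ee: -0.364 -0.258 -0.266 ; tau: -20.089 11.596 0.575 3.721
step 34 ; ang: 1.418 -2.366 -0.599 1.786 ; w: 5.909 1.186 -0.371 -1.652 ; p_ee: -0.368 -0.238 -0.297 ; tau: -20.107 11.369 0.506 3.723
step 35 ; ang: 1.503 -2.348 -0.604 1.761 ; w: 5.528 1.206 -0.231 -1.602 ; p_ee: -0.369 -0.217 -0.326 ; tau: -20.019 11.069 0.453 3.715
step 36 ; ang: 1.583 -2.330 -0.606 1.738 ; w: 5.132 1.201 -0.124 -1.549 ; p_ee: -0.368 -0.197 -0.352 ; tau: -19.822 10.699 0.415 3.695
step 37 ; ang: 1.657 -2.312 -0.608 1.715 ; w: 4.729 1.177 -0.049 -1.493 ; p_ee: -0.366 -0.177 -0.377 ; tau: -19.522 10.270 0.393 3.665
step 38 ; ang: 1.725 -2.295 -0.608 1.693 ; w: 4.328 1.137 -0.003 -1.434 ; p_ee: -0.362 -0.159 -0.400 ; tau: -19.129 9.794 0.384 3.624
step 39 ; ang: 1.787 -2.278 -0.608 1.672 ; w: 3.937 1.086 0.013 -1.373 ; p_ee: -0.358 -0.141 -0.421 ; tau: -18.658 9.286 0.390 3.571
step 40 ; ang: 1.843 -2.262 -0.608 1.652 ; w: 3.558 1.027 0.014 -1.312 ; p_ee: -0.352 -0.125 -0.441 ; tau: -18.122 8.756 0.401 3.511
step 41 ; ang: 1.894 -2.247 -0.607 1.633 ; w: 3.196 0.961 0.007 -1.252 ; p_ee: -0.346 -0.109 -0.458 ; tau: -17.536 8.215 0.413 3.444
step 42 ; ang: 1.939 -2.234 -0.607 1.614 ; w: 2.854 0.891 -0.003 -1.193 ; p_ee: -0.340 -0.096 -0.474 ; tau: -16.916 7.674 0.424 3.371
step 43 ; ang: 1.980 -2.221 -0.607 1.597 ; w: 2.534 0.820 -0.014 -1.135 ; p_ee: -0.334 -0.083 -0.488
any joint saturated: no
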